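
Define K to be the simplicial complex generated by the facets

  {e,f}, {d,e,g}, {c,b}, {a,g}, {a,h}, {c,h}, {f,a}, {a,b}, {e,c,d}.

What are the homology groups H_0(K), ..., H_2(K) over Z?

Take the total order a < b < c < d < e < f < g < h on the vertex set. Then K (dimension 2) consists of the simplices:

  0-simplices (8): a, b, c, d, e, f, g, h
  1-simplices (12): ab, af, ag, ah, bc, cd, ce, ch, de, dg, ef, eg
  2-simplices (2): cde, deg

so the chain groups are C_0 ≅ Z^8, C_1 ≅ Z^12, C_2 ≅ Z^2.

The boundary map ∂_1: C_1 → C_0 maps an edge to its endpoints' difference, ∂[p,q] = q − p. For instance
  ∂ah = h − a.
This gives a 8×12 integer matrix of rank 7; reducing to Smith normal form yields diagonal entries (1,1,1,1,1,1,1).

The boundary map ∂_2: C_2 → C_1 maps a triangle to the signed sum of its edges. For instance
  ∂cde = de − ce + cd,
  ∂deg = eg − dg + de.
As a 12×2 matrix over Z this has rank 2, with invariant factors (1,1).

Reading off H_k = ker ∂_k / im ∂_{k+1}:

  H_0: rank C_0 − rank ∂_1 = 8 − 7 = 1, and the invariant factors of ∂_1 are all 1, so H_0 ≅ Z.
  H_1: rank ker ∂_1 − rank ∂_2 = (12 − 7) − 2 = 3, and the invariant factors of ∂_2 are all 1, so H_1 ≅ Z^3.
  H_2: rank ker ∂_2 − rank ∂_3 = (2 − 2) − 0 = 0, and there is no ∂_3, so H_2 ≅ 0.

As a check, the Euler characteristic is 8 − 12 + 2 = -2, which agrees with 1 − 3 + 0 = -2.

H_0 = Z,  H_1 = Z^3,  H_2 = 0.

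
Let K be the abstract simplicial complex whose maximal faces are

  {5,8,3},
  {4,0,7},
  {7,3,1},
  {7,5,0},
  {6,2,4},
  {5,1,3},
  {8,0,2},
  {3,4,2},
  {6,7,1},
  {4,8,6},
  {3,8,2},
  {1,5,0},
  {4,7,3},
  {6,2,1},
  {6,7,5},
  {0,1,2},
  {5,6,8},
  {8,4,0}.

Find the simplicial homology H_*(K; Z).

Order the vertices as 0 < 1 < 2 < 3 < 4 < 5 < 6 < 7 < 8. Listing each simplex with vertices in this order, K has dimension 2 with simplices:

  0-simplices (9): [0], [1], [2], [3], [4], [5], [6], [7], [8]
  1-simplices (27): (27 of them)
  2-simplices (18): [0,1,2], [0,1,5], [0,2,8], [0,4,7], [0,4,8], [0,5,7], [1,2,6], [1,3,5], [1,3,7], [1,6,7], [2,3,4], [2,3,8], [2,4,6], [3,4,7], [3,5,8], [4,6,8], [5,6,7], [5,6,8]

Hence C_0 ≅ Z^9, C_1 ≅ Z^27, C_2 ≅ Z^18.

The boundary map ∂_1: C_1 → C_0 maps an edge to its endpoints' difference, ∂[p,q] = q − p.
This gives a 9×27 integer matrix of rank 8; reducing to Smith normal form yields diagonal entries (1,1,1,1,1,1,1,1).

Boundary ∂_2: C_2 → C_1 maps a triangle to the signed sum of its edges. For instance
  ∂[3,4,7] = [4,7] − [3,7] + [3,4],
  ∂[1,6,7] = [6,7] − [1,7] + [1,6].
This gives a 27×18 integer matrix of rank 18; reducing to Smith normal form yields diagonal entries (1,1,1,1,1,1,1,1,1,1,1,1,1,1,1,1,1,2).

Computing H_k = (kernel of ∂_k) / (image of ∂_{k+1}):

  H_0: rank C_0 − rank ∂_1 = 9 − 8 = 1, and the invariant factors of ∂_1 are all 1, so H_0 ≅ Z.
  H_1: rank ker ∂_1 − rank ∂_2 = (27 − 8) − 18 = 1, and ∂_2 has invariant factor 2 > 1, so H_1 ≅ Z ⊕ Z/2.
  H_2: rank ker ∂_2 − rank ∂_3 = (18 − 18) − 0 = 0, and there is no ∂_3, so H_2 ≅ 0.

(K is a triangulation of the Klein bottle.)

H_0 = Z,  H_1 = Z ⊕ Z/2,  H_2 = 0.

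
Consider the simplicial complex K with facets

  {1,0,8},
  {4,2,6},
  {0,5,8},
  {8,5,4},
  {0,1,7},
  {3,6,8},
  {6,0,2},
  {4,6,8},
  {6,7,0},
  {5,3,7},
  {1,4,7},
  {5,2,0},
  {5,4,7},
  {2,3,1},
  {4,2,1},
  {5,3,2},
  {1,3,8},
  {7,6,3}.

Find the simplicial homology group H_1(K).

Order the vertices as 0 < 1 < 2 < 3 < 4 < 5 < 6 < 7 < 8. Listing each simplex with vertices in this order, K has dimension 2 with simplices:

  0-simplices (9): [0], [1], [2], [3], [4], [5], [6], [7], [8]
  1-simplices (27): (27 of them)
  2-simplices (18): [0,1,7], [0,1,8], [0,2,5], [0,2,6], [0,5,8], [0,6,7], [1,2,3], [1,2,4], [1,3,8], [1,4,7], [2,3,5], [2,4,6], [3,5,7], [3,6,7], [3,6,8], [4,5,7], [4,5,8], [4,6,8]

giving chain groups C_0 ≅ Z^9, C_1 ≅ Z^27, C_2 ≅ Z^18.

Boundary ∂_1: C_1 → C_0 maps an edge to its endpoints' difference, ∂[p,q] = q − p.
As a 9×27 matrix over Z this has rank 8, with invariant factors (1,1,1,1,1,1,1,1).

Boundary ∂_2: C_2 → C_1 maps a triangle to the signed sum of its edges. For instance
  ∂[2,3,5] = [3,5] − [2,5] + [2,3],
  ∂[1,4,7] = [4,7] − [1,7] + [1,4].
The 27×18 boundary matrix has rank 17 and Smith normal form diag(1,1,1,1,1,1,1,1,1,1,1,1,1,1,1,1,1).

Computing H_k = (kernel of ∂_k) / (image of ∂_{k+1}):

  H_1: rank ker ∂_1 − rank ∂_2 = (27 − 8) − 17 = 2, and the invariant factors of ∂_2 are all 1, so H_1 ≅ Z^2.

H_1 ≅ Z^2.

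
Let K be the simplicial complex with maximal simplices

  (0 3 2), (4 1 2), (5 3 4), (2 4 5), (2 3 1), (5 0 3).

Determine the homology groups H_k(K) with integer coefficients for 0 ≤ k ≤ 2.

H_0 = Z,  H_1 = Z,  H_2 = 0.

We work with the vertex ordering 0 < 1 < 2 < 3 < 4 < 5. The simplices of K, each written with vertices in increasing order, are:

  0-simplices (6): [0], [1], [2], [3], [4], [5]
  1-simplices (12): [0,2], [0,3], [0,5], [1,2], [1,3], [1,4], [2,3], [2,4], [2,5], [3,4], [3,5], [4,5]
  2-simplices (6): [0,2,3], [0,3,5], [1,2,3], [1,2,4], [2,4,5], [3,4,5]

giving chain groups C_0 ≅ Z^6, C_1 ≅ Z^12, C_2 ≅ Z^6.

Boundary ∂_1: C_1 → C_0 is given by ∂[p,q] = [q] − [p]. For instance
  ∂[0,5] = [5] − [0].
As a 6×12 matrix over Z this has rank 5, with invariant factors (1,1,1,1,1).

Boundary ∂_2: C_2 → C_1 acts by ∂[p,q,r] = [q,r] − [p,r] + [p,q]. For instance
  ∂[0,3,5] = [3,5] − [0,5] + [0,3],
  ∂[3,4,5] = [4,5] − [3,5] + [3,4].
As a 12×6 matrix over Z this has rank 6, with invariant factors (1,1,1,1,1,1).

Reading off H_k = ker ∂_k / im ∂_{k+1}:

  H_0: rank C_0 − rank ∂_1 = 6 − 5 = 1, and the invariant factors of ∂_1 are all 1, so H_0 ≅ Z.
  H_1: rank ker ∂_1 − rank ∂_2 = (12 − 5) − 6 = 1, and the invariant factors of ∂_2 are all 1, so H_1 ≅ Z.
  H_2: rank ker ∂_2 − rank ∂_3 = (6 − 6) − 0 = 0, and there is no ∂_3, so H_2 ≅ 0.

As a check, the Euler characteristic is 6 − 12 + 6 = 0, which agrees with 1 − 1 + 0 = 0.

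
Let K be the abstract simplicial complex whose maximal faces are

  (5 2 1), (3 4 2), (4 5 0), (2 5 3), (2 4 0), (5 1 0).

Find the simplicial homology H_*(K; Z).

H_0 = Z,  H_1 = Z,  H_2 = 0.

We work with the vertex ordering 0 < 1 < 2 < 3 < 4 < 5. The simplices of K, each written with vertices in increasing order, are:

  0-simplices (6): [0], [1], [2], [3], [4], [5]
  1-simplices (12): [0,1], [0,2], [0,4], [0,5], [1,2], [1,5], [2,3], [2,4], [2,5], [3,4], [3,5], [4,5]
  2-simplices (6): [0,1,5], [0,2,4], [0,4,5], [1,2,5], [2,3,4], [2,3,5]

giving chain groups C_0 ≅ Z^6, C_1 ≅ Z^12, C_2 ≅ Z^6.

The boundary map ∂_1: C_1 → C_0 maps an edge to its endpoints' difference, ∂[p,q] = q − p. For instance
  ∂[2,4] = [4] − [2].
This gives a 6×12 integer matrix of rank 5; reducing to Smith normal form yields diagonal entries (1,1,1,1,1).

∂_2: C_2 → C_1 maps a triangle to the signed sum of its edges. For instance
  ∂[0,4,5] = [4,5] − [0,5] + [0,4],
  ∂[2,3,5] = [3,5] − [2,5] + [2,3].
The 12×6 boundary matrix has rank 6 and Smith normal form diag(1,1,1,1,1,1).

Reading off H_k = ker ∂_k / im ∂_{k+1}:

  H_0: rank C_0 − rank ∂_1 = 6 − 5 = 1, and the invariant factors of ∂_1 are all 1, so H_0 = Z.
  H_1: rank ker ∂_1 − rank ∂_2 = (12 − 5) − 6 = 1, and the invariant factors of ∂_2 are all 1, so H_1 = Z.
  H_2: rank ker ∂_2 − rank ∂_3 = (6 − 6) − 0 = 0, and there is no ∂_3, so H_2 = 0.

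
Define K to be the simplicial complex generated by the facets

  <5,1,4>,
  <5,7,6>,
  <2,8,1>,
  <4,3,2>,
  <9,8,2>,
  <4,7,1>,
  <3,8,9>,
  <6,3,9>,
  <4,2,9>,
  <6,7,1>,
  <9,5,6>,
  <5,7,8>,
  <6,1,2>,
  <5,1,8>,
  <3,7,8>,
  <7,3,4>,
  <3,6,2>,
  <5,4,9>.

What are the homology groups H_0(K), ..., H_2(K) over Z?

H_0 ≅ Z,  H_1 ≅ Z ⊕ Z/2,  H_2 = 0.

K has 9 vertices, 27 edges, 18 triangles.
rank ∂_0 = 0, rank ∂_1 = 8 ⇒ b_0 = 9 − 0 − 8 = 1; all invariant factors of ∂_1 are 1 so no torsion. So H_0 ≅ Z.
rank ∂_1 = 8, rank ∂_2 = 18 ⇒ b_1 = 27 − 8 − 18 = 1; ∂_2 has invariant factor(s) [2] giving torsion. So H_1 ≅ Z ⊕ Z/2.
rank ∂_2 = 18, rank ∂_3 = 0 ⇒ b_2 = 18 − 18 − 0 = 0. So H_2 ≅ 0.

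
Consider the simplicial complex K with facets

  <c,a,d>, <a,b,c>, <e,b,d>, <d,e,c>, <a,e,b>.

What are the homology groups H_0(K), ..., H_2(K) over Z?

Fix the vertex order a < b < c < d < e and write every simplex with vertices in increasing order. Then dim K = 2 and the simplices of K are:

  0-simplices (5): a, b, c, d, e
  1-simplices (10): ab, ac, ad, ae, bc, bd, be, cd, ce, de
  2-simplices (5): abc, abe, acd, bde, cde

so the chain groups are C_0 ≅ Z^5, C_1 ≅ Z^10, C_2 ≅ Z^5.

Boundary ∂_1: C_1 → C_0 sends each edge [p,q] (with p < q) to q − p.
The resulting 5×10 matrix has rank 4, and its Smith normal form has invariant factors (1,1,1,1).

∂_2: C_2 → C_1 sends each 2-simplex [p,q,r] to [q,r] − [p,r] + [p,q]. For instance
  ∂cde = de − ce + cd,
  ∂bde = de − be + bd.
The 10×5 boundary matrix has rank 5 and Smith normal form diag(1,1,1,1,1).

Computing H_k = (kernel of ∂_k) / (image of ∂_{k+1}):

  H_0: rank C_0 − rank ∂_1 = 5 − 4 = 1, and the invariant factors of ∂_1 are all 1, so H_0 = Z.
  H_1: rank ker ∂_1 − rank ∂_2 = (10 − 4) − 5 = 1, and the invariant factors of ∂_2 are all 1, so H_1 = Z.
  H_2: rank ker ∂_2 − rank ∂_3 = (5 − 5) − 0 = 0, and there is no ∂_3, so H_2 = 0.

H_0 ≅ Z,  H_1 ≅ Z,  H_2 = 0.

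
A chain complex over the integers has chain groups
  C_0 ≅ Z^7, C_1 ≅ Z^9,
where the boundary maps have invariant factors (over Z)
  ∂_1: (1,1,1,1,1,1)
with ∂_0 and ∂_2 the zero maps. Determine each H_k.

H_0 = Z,  H_1 = Z^3.

H_0: b_0 = 7 − 0 − 6 = 1; torsion from ∂_1 factors > 1: none. So H_0 = Z.
H_1: b_1 = 9 − 6 − 0 = 3; torsion from ∂_2 factors > 1: none. So H_1 = Z^3.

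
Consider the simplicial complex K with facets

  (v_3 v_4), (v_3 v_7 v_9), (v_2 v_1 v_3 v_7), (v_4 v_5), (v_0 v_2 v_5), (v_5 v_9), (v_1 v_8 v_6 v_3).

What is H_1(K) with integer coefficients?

Order the vertices as v_0 < v_1 < v_2 < v_3 < v_4 < v_5 < v_6 < v_7 < v_8 < v_9. Listing each simplex with vertices in this order, K has dimension 3 with simplices:

  0-simplices (10): [v_0], [v_1], [v_2], [v_3], [v_4], [v_5], [v_6], [v_7], [v_8], [v_9]
  1-simplices (19): (19 of them)
  2-simplices (10): [v_0,v_2,v_5], [v_1,v_2,v_3], [v_1,v_2,v_7], [v_1,v_3,v_6], [v_1,v_3,v_7], [v_1,v_3,v_8], [v_1,v_6,v_8], [v_2,v_3,v_7], [v_3,v_6,v_8], [v_3,v_7,v_9]
  3-simplices (2): [v_1,v_2,v_3,v_7], [v_1,v_3,v_6,v_8]

so the chain groups are C_0 ≅ Z^10, C_1 ≅ Z^19, C_2 ≅ Z^10, C_3 ≅ Z^2.

∂_1: C_1 → C_0 maps an edge to its endpoints' difference, ∂[p,q] = q − p.
This gives a 10×19 integer matrix of rank 9; reducing to Smith normal form yields diagonal entries (1,1,1,1,1,1,1,1,1).

∂_2: C_2 → C_1 acts by ∂[p,q,r] = [q,r] − [p,r] + [p,q]. For instance
  ∂[v_1,v_3,v_7] = [v_3,v_7] − [v_1,v_7] + [v_1,v_3],
  ∂[v_3,v_6,v_8] = [v_6,v_8] − [v_3,v_8] + [v_3,v_6].
The resulting 19×10 matrix has rank 8, and its Smith normal form has invariant factors (1,1,1,1,1,1,1,1).

Boundary ∂_3: C_3 → C_2 sends each 3-simplex σ to the alternating sum Σ_i (−1)^i (σ with its i-th vertex removed). For instance
  ∂[v_1,v_3,v_6,v_8] = [v_3,v_6,v_8] − [v_1,v_6,v_8] + [v_1,v_3,v_8] − [v_1,v_3,v_6],
  ∂[v_1,v_2,v_3,v_7] = [v_2,v_3,v_7] − [v_1,v_3,v_7] + [v_1,v_2,v_7] − [v_1,v_2,v_3].
This gives a 10×2 integer matrix of rank 2; reducing to Smith normal form yields diagonal entries (1,1).

Now H_k = ker ∂_k / im ∂_{k+1}, so:

  H_1: rank ker ∂_1 − rank ∂_2 = (19 − 9) − 8 = 2, and the invariant factors of ∂_2 are all 1, so H_1 = Z^2.

H_1 ≅ Z^2.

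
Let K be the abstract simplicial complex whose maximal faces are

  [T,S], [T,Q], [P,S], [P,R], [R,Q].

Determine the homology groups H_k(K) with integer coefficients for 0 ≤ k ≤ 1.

Fix the vertex order P < Q < R < S < T and write every simplex with vertices in increasing order. Then dim K = 1 and the simplices of K are:

  0-simplices (5): P, Q, R, S, T
  1-simplices (5): PR, PS, QR, QT, ST

giving chain groups C_0 ≅ Z^5, C_1 ≅ Z^5.

∂_1: C_1 → C_0 maps an edge to its endpoints' difference, ∂[p,q] = q − p. For instance
  ∂PR = R − P.
This gives a 5×5 integer matrix of rank 4; reducing to Smith normal form yields diagonal entries (1,1,1,1).

Now H_k = ker ∂_k / im ∂_{k+1}, so:

  H_0: rank C_0 − rank ∂_1 = 5 − 4 = 1, and the invariant factors of ∂_1 are all 1, so H_0 ≅ Z.
  H_1: rank ker ∂_1 − rank ∂_2 = (5 − 4) − 0 = 1, and there is no ∂_2, so H_1 ≅ Z.

As a check, the Euler characteristic is 5 − 5 = 0, which agrees with 1 − 1 = 0.

H_0 ≅ Z,  H_1 ≅ Z.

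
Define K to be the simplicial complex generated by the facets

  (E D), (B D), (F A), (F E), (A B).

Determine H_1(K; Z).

H_1 ≅ Z.

We work with the vertex ordering A < B < D < E < F. The simplices of K, each written with vertices in increasing order, are:

  0-simplices (5): A, B, D, E, F
  1-simplices (5): AB, AF, BD, DE, EF

Hence C_0 ≅ Z^5, C_1 ≅ Z^5.

∂_1: C_1 → C_0 maps an edge to its endpoints' difference, ∂[p,q] = q − p. For instance
  ∂BD = D − B.
The resulting 5×5 matrix has rank 4, and its Smith normal form has invariant factors (1,1,1,1).

Reading off H_k = ker ∂_k / im ∂_{k+1}:

  H_1: rank ker ∂_1 − rank ∂_2 = (5 − 4) − 0 = 1, and there is no ∂_2, so H_1 = Z.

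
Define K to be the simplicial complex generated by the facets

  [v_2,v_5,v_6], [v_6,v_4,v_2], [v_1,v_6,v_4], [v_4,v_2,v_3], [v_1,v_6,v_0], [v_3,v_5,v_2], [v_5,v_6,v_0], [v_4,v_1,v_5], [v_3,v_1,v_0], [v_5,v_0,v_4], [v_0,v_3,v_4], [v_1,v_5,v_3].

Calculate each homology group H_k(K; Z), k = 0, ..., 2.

K has 7 vertices, 18 edges, 12 triangles.
rank ∂_0 = 0, rank ∂_1 = 6 ⇒ b_0 = 7 − 0 − 6 = 1; all invariant factors of ∂_1 are 1 so no torsion. So H_0 = Z.
rank ∂_1 = 6, rank ∂_2 = 12 ⇒ b_1 = 18 − 6 − 12 = 0; ∂_2 has invariant factor(s) [2] giving torsion. So H_1 = Z/2.
rank ∂_2 = 12, rank ∂_3 = 0 ⇒ b_2 = 12 − 12 − 0 = 0. So H_2 = 0.

H_0 = Z,  H_1 = Z/2,  H_2 = 0.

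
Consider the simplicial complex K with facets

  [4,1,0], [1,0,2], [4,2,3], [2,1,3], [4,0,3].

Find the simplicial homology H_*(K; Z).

Take the total order 0 < 1 < 2 < 3 < 4 on the vertex set. Then K (dimension 2) consists of the simplices:

  0-simplices (5): [0], [1], [2], [3], [4]
  1-simplices (10): [0,1], [0,2], [0,3], [0,4], [1,2], [1,3], [1,4], [2,3], [2,4], [3,4]
  2-simplices (5): [0,1,2], [0,1,4], [0,3,4], [1,2,3], [2,3,4]

Hence C_0 ≅ Z^5, C_1 ≅ Z^10, C_2 ≅ Z^5.

Boundary ∂_1: C_1 → C_0 maps an edge to its endpoints' difference, ∂[p,q] = q − p. For instance
  ∂[3,4] = [4] − [3].
The resulting 5×10 matrix has rank 4, and its Smith normal form has invariant factors (1,1,1,1).

∂_2: C_2 → C_1 sends each 2-simplex [p,q,r] to [q,r] − [p,r] + [p,q]. For instance
  ∂[0,1,2] = [1,2] − [0,2] + [0,1],
  ∂[0,3,4] = [3,4] − [0,4] + [0,3].
As a 10×5 matrix over Z this has rank 5, with invariant factors (1,1,1,1,1).

From H_k ≅ ker(∂_k) / im(∂_{k+1}) we obtain:

  H_0: rank C_0 − rank ∂_1 = 5 − 4 = 1, and the invariant factors of ∂_1 are all 1, so H_0 = Z.
  H_1: rank ker ∂_1 − rank ∂_2 = (10 − 4) − 5 = 1, and the invariant factors of ∂_2 are all 1, so H_1 = Z.
  H_2: rank ker ∂_2 − rank ∂_3 = (5 − 5) − 0 = 0, and there is no ∂_3, so H_2 = 0.

H_0 ≅ Z,  H_1 ≅ Z,  H_2 = 0.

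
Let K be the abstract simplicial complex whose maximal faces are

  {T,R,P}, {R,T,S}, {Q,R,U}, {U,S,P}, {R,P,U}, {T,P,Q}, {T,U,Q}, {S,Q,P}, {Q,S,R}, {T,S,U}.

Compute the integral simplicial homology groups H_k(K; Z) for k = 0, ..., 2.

H_0 ≅ Z,  H_1 ≅ Z/2Z,  H_2 = 0.

Fix the vertex order P < Q < R < S < T < U and write every simplex with vertices in increasing order. Then dim K = 2 and the simplices of K are:

  0-simplices (6): P, Q, R, S, T, U
  1-simplices (15): PQ, PR, PS, PT, PU, QR, QS, QT, QU, RS, RT, RU, ST, SU, TU
  2-simplices (10): PQS, PQT, PRT, PRU, PSU, QRS, QRU, QTU, RST, STU

Hence C_0 ≅ Z^6, C_1 ≅ Z^15, C_2 ≅ Z^10.

Boundary ∂_1: C_1 → C_0 sends each edge [p,q] (with p < q) to q − p. For instance
  ∂RU = U − R.
As a 6×15 matrix over Z this has rank 5, with invariant factors (1,1,1,1,1).

∂_2: C_2 → C_1 acts by ∂[p,q,r] = [q,r] − [p,r] + [p,q]. For instance
  ∂PQS = QS − PS + PQ,
  ∂QTU = TU − QU + QT.
As a 15×10 matrix over Z this has rank 10, with invariant factors (1,1,1,1,1,1,1,1,1,2).

Computing H_k = (kernel of ∂_k) / (image of ∂_{k+1}):

  H_0: rank C_0 − rank ∂_1 = 6 − 5 = 1, and the invariant factors of ∂_1 are all 1, so H_0 = Z.
  H_1: rank ker ∂_1 − rank ∂_2 = (15 − 5) − 10 = 0, and ∂_2 has invariant factor 2 > 1, so H_1 = Z/2Z.
  H_2: rank ker ∂_2 − rank ∂_3 = (10 − 10) − 0 = 0, and there is no ∂_3, so H_2 = 0.

As a check, the Euler characteristic is 6 − 15 + 10 = 1, which agrees with 1 − 0 + 0 = 1.
(K is a triangulation of the real projective plane RP^2.)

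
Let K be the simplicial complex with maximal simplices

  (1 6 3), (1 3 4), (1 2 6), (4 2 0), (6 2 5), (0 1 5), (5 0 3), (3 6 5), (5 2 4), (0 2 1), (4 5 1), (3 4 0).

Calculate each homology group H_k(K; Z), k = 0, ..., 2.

H_0 ≅ Z,  H_1 ≅ Z/2,  H_2 = 0.

Fix the vertex order 0 < 1 < 2 < 3 < 4 < 5 < 6 and write every simplex with vertices in increasing order. Then dim K = 2 and the simplices of K are:

  0-simplices (7): [0], [1], [2], [3], [4], [5], [6]
  1-simplices (18): [0,1], [0,2], [0,3], [0,4], [0,5], [1,2], [1,3], [1,4], [1,5], [1,6], [2,4], [2,5], [2,6], [3,4], [3,5], [3,6], [4,5], [5,6]
  2-simplices (12): [0,1,2], [0,1,5], [0,2,4], [0,3,4], [0,3,5], [1,2,6], [1,3,4], [1,3,6], [1,4,5], [2,4,5], [2,5,6], [3,5,6]

giving chain groups C_0 ≅ Z^7, C_1 ≅ Z^18, C_2 ≅ Z^12.

Boundary ∂_1: C_1 → C_0 is given by ∂[p,q] = [q] − [p].
The resulting 7×18 matrix has rank 6, and its Smith normal form has invariant factors (1,1,1,1,1,1).

Boundary ∂_2: C_2 → C_1 maps a triangle to the signed sum of its edges. For instance
  ∂[1,2,6] = [2,6] − [1,6] + [1,2],
  ∂[0,2,4] = [2,4] − [0,4] + [0,2].
The 18×12 boundary matrix has rank 12 and Smith normal form diag(1,1,1,1,1,1,1,1,1,1,1,2).

From H_k ≅ ker(∂_k) / im(∂_{k+1}) we obtain:

  H_0: rank C_0 − rank ∂_1 = 7 − 6 = 1, and the invariant factors of ∂_1 are all 1, so H_0 ≅ Z.
  H_1: rank ker ∂_1 − rank ∂_2 = (18 − 6) − 12 = 0, and ∂_2 has invariant factor 2 > 1, so H_1 ≅ Z/2.
  H_2: rank ker ∂_2 − rank ∂_3 = (12 − 12) − 0 = 0, and there is no ∂_3, so H_2 ≅ 0.

(K is a triangulation of the real projective plane RP^2.)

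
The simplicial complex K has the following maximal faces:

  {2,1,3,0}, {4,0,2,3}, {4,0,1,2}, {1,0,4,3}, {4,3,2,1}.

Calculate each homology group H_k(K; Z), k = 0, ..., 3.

H_0 = Z,  H_1 = 0,  H_2 = 0,  H_3 = Z.

Fix the vertex order 0 < 1 < 2 < 3 < 4 and write every simplex with vertices in increasing order. Then dim K = 3 and the simplices of K are:

  0-simplices (5): [0], [1], [2], [3], [4]
  1-simplices (10): [0,1], [0,2], [0,3], [0,4], [1,2], [1,3], [1,4], [2,3], [2,4], [3,4]
  2-simplices (10): [0,1,2], [0,1,3], [0,1,4], [0,2,3], [0,2,4], [0,3,4], [1,2,3], [1,2,4], [1,3,4], [2,3,4]
  3-simplices (5): [0,1,2,3], [0,1,2,4], [0,1,3,4], [0,2,3,4], [1,2,3,4]

so the chain groups are C_0 ≅ Z^5, C_1 ≅ Z^10, C_2 ≅ Z^10, C_3 ≅ Z^5.

Boundary ∂_1: C_1 → C_0 sends each edge [p,q] (with p < q) to q − p.
The resulting 5×10 matrix has rank 4, and its Smith normal form has invariant factors (1,1,1,1).

The boundary map ∂_2: C_2 → C_1 maps a triangle to the signed sum of its edges. For instance
  ∂[0,1,4] = [1,4] − [0,4] + [0,1],
  ∂[0,1,3] = [1,3] − [0,3] + [0,1].
The resulting 10×10 matrix has rank 6, and its Smith normal form has invariant factors (1,1,1,1,1,1).

∂_3: C_3 → C_2 sends each 3-simplex σ to the alternating sum Σ_i (−1)^i (σ with its i-th vertex removed). For instance
  ∂[0,2,3,4] = [2,3,4] − [0,3,4] + [0,2,4] − [0,2,3],
  ∂[1,2,3,4] = [2,3,4] − [1,3,4] + [1,2,4] − [1,2,3].
The resulting 10×5 matrix has rank 4, and its Smith normal form has invariant factors (1,1,1,1).

Now H_k = ker ∂_k / im ∂_{k+1}, so:

  H_0: rank C_0 − rank ∂_1 = 5 − 4 = 1, and the invariant factors of ∂_1 are all 1, so H_0 ≅ Z.
  H_1: rank ker ∂_1 − rank ∂_2 = (10 − 4) − 6 = 0, and the invariant factors of ∂_2 are all 1, so H_1 ≅ 0.
  H_2: rank ker ∂_2 − rank ∂_3 = (10 − 6) − 4 = 0, and the invariant factors of ∂_3 are all 1, so H_2 ≅ 0.
  H_3: rank ker ∂_3 − rank ∂_4 = (5 − 4) − 0 = 1, and there is no ∂_4, so H_3 ≅ Z.

(K is a triangulation of the 3-sphere S^3.)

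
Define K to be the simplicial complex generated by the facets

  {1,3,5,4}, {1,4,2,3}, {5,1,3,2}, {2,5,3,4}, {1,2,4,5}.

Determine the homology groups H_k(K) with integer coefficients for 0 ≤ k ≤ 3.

H_0 ≅ Z,  H_1 = 0,  H_2 = 0,  H_3 ≅ Z.

We work with the vertex ordering 1 < 2 < 3 < 4 < 5. The simplices of K, each written with vertices in increasing order, are:

  0-simplices (5): [1], [2], [3], [4], [5]
  1-simplices (10): [1,2], [1,3], [1,4], [1,5], [2,3], [2,4], [2,5], [3,4], [3,5], [4,5]
  2-simplices (10): [1,2,3], [1,2,4], [1,2,5], [1,3,4], [1,3,5], [1,4,5], [2,3,4], [2,3,5], [2,4,5], [3,4,5]
  3-simplices (5): [1,2,3,4], [1,2,3,5], [1,2,4,5], [1,3,4,5], [2,3,4,5]

Hence C_0 ≅ Z^5, C_1 ≅ Z^10, C_2 ≅ Z^10, C_3 ≅ Z^5.

Boundary ∂_1: C_1 → C_0 maps an edge to its endpoints' difference, ∂[p,q] = q − p.
As a 5×10 matrix over Z this has rank 4, with invariant factors (1,1,1,1).

The boundary map ∂_2: C_2 → C_1 sends each 2-simplex [p,q,r] to [q,r] − [p,r] + [p,q]. For instance
  ∂[1,2,4] = [2,4] − [1,4] + [1,2],
  ∂[1,3,5] = [3,5] − [1,5] + [1,3].
As a 10×10 matrix over Z this has rank 6, with invariant factors (1,1,1,1,1,1).

Boundary ∂_3: C_3 → C_2 sends each 3-simplex σ to the alternating sum Σ_i (−1)^i (σ with its i-th vertex removed). For instance
  ∂[1,2,4,5] = [2,4,5] − [1,4,5] + [1,2,5] − [1,2,4],
  ∂[2,3,4,5] = [3,4,5] − [2,4,5] + [2,3,5] − [2,3,4].
The resulting 10×5 matrix has rank 4, and its Smith normal form has invariant factors (1,1,1,1).

Computing H_k = (kernel of ∂_k) / (image of ∂_{k+1}):

  H_0: rank C_0 − rank ∂_1 = 5 − 4 = 1, and the invariant factors of ∂_1 are all 1, so H_0 = Z.
  H_1: rank ker ∂_1 − rank ∂_2 = (10 − 4) − 6 = 0, and the invariant factors of ∂_2 are all 1, so H_1 = 0.
  H_2: rank ker ∂_2 − rank ∂_3 = (10 − 6) − 4 = 0, and the invariant factors of ∂_3 are all 1, so H_2 = 0.
  H_3: rank ker ∂_3 − rank ∂_4 = (5 − 4) − 0 = 1, and there is no ∂_4, so H_3 = Z.

(K is a triangulation of the 3-sphere S^3.)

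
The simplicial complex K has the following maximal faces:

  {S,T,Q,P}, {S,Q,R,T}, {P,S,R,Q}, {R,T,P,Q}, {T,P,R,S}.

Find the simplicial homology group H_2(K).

H_2 ≅ 0.

We work with the vertex ordering P < Q < R < S < T. The simplices of K, each written with vertices in increasing order, are:

  0-simplices (5): P, Q, R, S, T
  1-simplices (10): PQ, PR, PS, PT, QR, QS, QT, RS, RT, ST
  2-simplices (10): PQR, PQS, PQT, PRS, PRT, PST, QRS, QRT, QST, RST
  3-simplices (5): PQRS, PQRT, PQST, PRST, QRST

Hence C_0 ≅ Z^5, C_1 ≅ Z^10, C_2 ≅ Z^10, C_3 ≅ Z^5.

Boundary ∂_1: C_1 → C_0 is given by ∂[p,q] = [q] − [p].
The resulting 5×10 matrix has rank 4, and its Smith normal form has invariant factors (1,1,1,1).

Boundary ∂_2: C_2 → C_1 sends each 2-simplex [p,q,r] to [q,r] − [p,r] + [p,q]. For instance
  ∂PQS = QS − PS + PQ,
  ∂QRS = RS − QS + QR.
The 10×10 boundary matrix has rank 6 and Smith normal form diag(1,1,1,1,1,1).

∂_3: C_3 → C_2 sends each 3-simplex σ to the alternating sum Σ_i (−1)^i (σ with its i-th vertex removed). For instance
  ∂PQRT = QRT − PRT + PQT − PQR,
  ∂PRST = RST − PST + PRT − PRS.
The 10×5 boundary matrix has rank 4 and Smith normal form diag(1,1,1,1).

From H_k ≅ ker(∂_k) / im(∂_{k+1}) we obtain:

  H_2: rank ker ∂_2 − rank ∂_3 = (10 − 6) − 4 = 0, and the invariant factors of ∂_3 are all 1, so H_2 ≅ 0.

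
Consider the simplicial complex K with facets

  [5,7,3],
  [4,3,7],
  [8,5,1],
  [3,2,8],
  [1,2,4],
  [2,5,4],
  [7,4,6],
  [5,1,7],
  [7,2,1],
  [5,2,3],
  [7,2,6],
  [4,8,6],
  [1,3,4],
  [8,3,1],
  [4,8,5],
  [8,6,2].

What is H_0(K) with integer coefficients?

K has 8 vertices, 24 edges, 16 triangles.
rank ∂_0 = 0, rank ∂_1 = 7 ⇒ b_0 = 8 − 0 − 7 = 1; all invariant factors of ∂_1 are 1 so no torsion. So H_0 ≅ Z.

H_0 ≅ Z.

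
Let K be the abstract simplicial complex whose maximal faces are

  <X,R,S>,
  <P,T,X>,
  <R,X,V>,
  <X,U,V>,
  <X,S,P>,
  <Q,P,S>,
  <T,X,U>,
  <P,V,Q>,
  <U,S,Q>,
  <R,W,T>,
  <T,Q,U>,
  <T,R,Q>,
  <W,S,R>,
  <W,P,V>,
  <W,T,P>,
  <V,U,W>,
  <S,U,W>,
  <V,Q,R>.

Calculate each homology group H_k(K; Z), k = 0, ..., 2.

H_0 = Z,  H_1 = Z^2,  H_2 = Z.

Order the vertices as P < Q < R < S < T < U < V < W < X. Listing each simplex with vertices in this order, K has dimension 2 with simplices:

  0-simplices (9): P, Q, R, S, T, U, V, W, X
  1-simplices (27): PQ, PS, PT, PV, PW, PX, QR, QS, QT, QU, QV, RS, RT, RV, RW, RX, SU, SW, SX, TU, TW, TX, UV, UW, UX, VW, VX
  2-simplices (18): PQS, PQV, PSX, PTW, PTX, PVW, QRT, QRV, QSU, QTU, RSW, RSX, RTW, RVX, SUW, TUX, UVW, UVX

Hence C_0 ≅ Z^9, C_1 ≅ Z^27, C_2 ≅ Z^18.

Boundary ∂_1: C_1 → C_0 is given by ∂[p,q] = [q] − [p]. For instance
  ∂TW = W − T.
This gives a 9×27 integer matrix of rank 8; reducing to Smith normal form yields diagonal entries (1,1,1,1,1,1,1,1).

∂_2: C_2 → C_1 maps a triangle to the signed sum of its edges. For instance
  ∂RTW = TW − RW + RT,
  ∂QSU = SU − QU + QS.
As a 27×18 matrix over Z this has rank 17, with invariant factors (1,1,1,1,1,1,1,1,1,1,1,1,1,1,1,1,1).

From H_k ≅ ker(∂_k) / im(∂_{k+1}) we obtain:

  H_0: rank C_0 − rank ∂_1 = 9 − 8 = 1, and the invariant factors of ∂_1 are all 1, so H_0 ≅ Z.
  H_1: rank ker ∂_1 − rank ∂_2 = (27 − 8) − 17 = 2, and the invariant factors of ∂_2 are all 1, so H_1 ≅ Z^2.
  H_2: rank ker ∂_2 − rank ∂_3 = (18 − 17) − 0 = 1, and there is no ∂_3, so H_2 ≅ Z.

(K is a triangulation of the torus T^2.)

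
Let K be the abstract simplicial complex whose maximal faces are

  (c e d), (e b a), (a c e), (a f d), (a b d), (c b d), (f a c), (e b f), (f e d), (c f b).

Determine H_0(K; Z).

Order the vertices as a < b < c < d < e < f. Listing each simplex with vertices in this order, K has dimension 2 with simplices:

  0-simplices (6): a, b, c, d, e, f
  1-simplices (15): ab, ac, ad, ae, af, bc, bd, be, bf, cd, ce, cf, de, df, ef
  2-simplices (10): abd, abe, ace, acf, adf, bcd, bcf, bef, cde, def

giving chain groups C_0 ≅ Z^6, C_1 ≅ Z^15, C_2 ≅ Z^10.

The boundary map ∂_1: C_1 → C_0 is given by ∂[p,q] = [q] − [p]. For instance
  ∂ab = b − a.
This gives a 6×15 integer matrix of rank 5; reducing to Smith normal form yields diagonal entries (1,1,1,1,1).

The boundary map ∂_2: C_2 → C_1 maps a triangle to the signed sum of its edges. For instance
  ∂adf = df − af + ad,
  ∂bcf = cf − bf + bc.
As a 15×10 matrix over Z this has rank 10, with invariant factors (1,1,1,1,1,1,1,1,1,2).

From H_k ≅ ker(∂_k) / im(∂_{k+1}) we obtain:

  H_0: rank C_0 − rank ∂_1 = 6 − 5 = 1, and the invariant factors of ∂_1 are all 1, so H_0 ≅ Z.

H_0 = Z.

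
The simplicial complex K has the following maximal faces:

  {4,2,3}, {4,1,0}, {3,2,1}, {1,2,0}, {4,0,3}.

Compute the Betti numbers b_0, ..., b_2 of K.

b_0 = 1, b_1 = 1, b_2 = 0.

Fix the vertex order 0 < 1 < 2 < 3 < 4 and write every simplex with vertices in increasing order. Then dim K = 2 and the simplices of K are:

  0-simplices (5): [0], [1], [2], [3], [4]
  1-simplices (10): [0,1], [0,2], [0,3], [0,4], [1,2], [1,3], [1,4], [2,3], [2,4], [3,4]
  2-simplices (5): [0,1,2], [0,1,4], [0,3,4], [1,2,3], [2,3,4]

giving chain groups C_0 ≅ Z^5, C_1 ≅ Z^10, C_2 ≅ Z^5.

Boundary ∂_1: C_1 → C_0 is given by ∂[p,q] = [q] − [p]. For instance
  ∂[2,4] = [4] − [2].
This gives a 5×10 integer matrix of rank 4; reducing to Smith normal form yields diagonal entries (1,1,1,1).

Boundary ∂_2: C_2 → C_1 acts by ∂[p,q,r] = [q,r] − [p,r] + [p,q]. For instance
  ∂[2,3,4] = [3,4] − [2,4] + [2,3],
  ∂[0,3,4] = [3,4] − [0,4] + [0,3].
The 10×5 boundary matrix has rank 5 and Smith normal form diag(1,1,1,1,1).

From H_k ≅ ker(∂_k) / im(∂_{k+1}) we obtain:

  H_0: rank C_0 − rank ∂_1 = 5 − 4 = 1, and the invariant factors of ∂_1 are all 1, so H_0 ≅ Z.
  H_1: rank ker ∂_1 − rank ∂_2 = (10 − 4) − 5 = 1, and the invariant factors of ∂_2 are all 1, so H_1 ≅ Z.
  H_2: rank ker ∂_2 − rank ∂_3 = (5 − 5) − 0 = 0, and there is no ∂_3, so H_2 ≅ 0.

(K is a triangulation of the Möbius band.)

Hence the Betti numbers are b_0 = 1, b_1 = 1, b_2 = 0.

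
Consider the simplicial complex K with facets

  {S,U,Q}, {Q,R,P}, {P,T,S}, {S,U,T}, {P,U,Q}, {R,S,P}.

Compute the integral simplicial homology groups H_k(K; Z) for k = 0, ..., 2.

H_0 = Z,  H_1 = Z,  H_2 = 0.

K has 6 vertices, 12 edges, 6 triangles.
rank ∂_0 = 0, rank ∂_1 = 5 ⇒ b_0 = 6 − 0 − 5 = 1; all invariant factors of ∂_1 are 1 so no torsion. So H_0 ≅ Z.
rank ∂_1 = 5, rank ∂_2 = 6 ⇒ b_1 = 12 − 5 − 6 = 1; all invariant factors of ∂_2 are 1 so no torsion. So H_1 ≅ Z.
rank ∂_2 = 6, rank ∂_3 = 0 ⇒ b_2 = 6 − 6 − 0 = 0. So H_2 ≅ 0.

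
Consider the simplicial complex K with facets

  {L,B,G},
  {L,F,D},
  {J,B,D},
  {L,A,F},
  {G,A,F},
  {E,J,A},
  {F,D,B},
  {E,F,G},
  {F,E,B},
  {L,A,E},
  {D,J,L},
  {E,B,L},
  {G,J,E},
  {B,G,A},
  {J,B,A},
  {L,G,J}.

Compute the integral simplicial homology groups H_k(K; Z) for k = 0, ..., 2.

H_0 ≅ Z,  H_1 ≅ Z^2,  H_2 ≅ Z.

Take the total order A < B < D < E < F < G < J < L on the vertex set. Then K (dimension 2) consists of the simplices:

  0-simplices (8): A, B, D, E, F, G, J, L
  1-simplices (24): AB, AE, AF, AG, AJ, AL, BD, BE, BF, BG, BJ, BL, DF, DJ, DL, EF, EG, EJ, EL, FG, FL, GJ, GL, JL
  2-simplices (16): ABG, ABJ, AEJ, AEL, AFG, AFL, BDF, BDJ, BEF, BEL, BGL, DFL, DJL, EFG, EGJ, GJL

so the chain groups are C_0 ≅ Z^8, C_1 ≅ Z^24, C_2 ≅ Z^16.

∂_1: C_1 → C_0 sends each edge [p,q] (with p < q) to q − p. For instance
  ∂BL = L − B.
The 8×24 boundary matrix has rank 7 and Smith normal form diag(1,1,1,1,1,1,1).

∂_2: C_2 → C_1 acts by ∂[p,q,r] = [q,r] − [p,r] + [p,q]. For instance
  ∂ABJ = BJ − AJ + AB,
  ∂BEL = EL − BL + BE.
This gives a 24×16 integer matrix of rank 15; reducing to Smith normal form yields diagonal entries (1,1,1,1,1,1,1,1,1,1,1,1,1,1,1).

From H_k ≅ ker(∂_k) / im(∂_{k+1}) we obtain:

  H_0: rank C_0 − rank ∂_1 = 8 − 7 = 1, and the invariant factors of ∂_1 are all 1, so H_0 = Z.
  H_1: rank ker ∂_1 − rank ∂_2 = (24 − 7) − 15 = 2, and the invariant factors of ∂_2 are all 1, so H_1 = Z^2.
  H_2: rank ker ∂_2 − rank ∂_3 = (16 − 15) − 0 = 1, and there is no ∂_3, so H_2 = Z.

As a check, the Euler characteristic is 8 − 24 + 16 = 0, which agrees with 1 − 2 + 1 = 0.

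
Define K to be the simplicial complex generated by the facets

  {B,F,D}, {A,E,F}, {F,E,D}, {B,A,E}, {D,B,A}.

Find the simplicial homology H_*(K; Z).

H_0 ≅ Z,  H_1 ≅ Z,  H_2 = 0.

Take the total order A < B < D < E < F on the vertex set. Then K (dimension 2) consists of the simplices:

  0-simplices (5): A, B, D, E, F
  1-simplices (10): AB, AD, AE, AF, BD, BE, BF, DE, DF, EF
  2-simplices (5): ABD, ABE, AEF, BDF, DEF

so the chain groups are C_0 ≅ Z^5, C_1 ≅ Z^10, C_2 ≅ Z^5.

∂_1: C_1 → C_0 maps an edge to its endpoints' difference, ∂[p,q] = q − p. For instance
  ∂DE = E − D.
The 5×10 boundary matrix has rank 4 and Smith normal form diag(1,1,1,1).

The boundary map ∂_2: C_2 → C_1 acts by ∂[p,q,r] = [q,r] − [p,r] + [p,q]. For instance
  ∂AEF = EF − AF + AE,
  ∂BDF = DF − BF + BD.
The 10×5 boundary matrix has rank 5 and Smith normal form diag(1,1,1,1,1).

Now H_k = ker ∂_k / im ∂_{k+1}, so:

  H_0: rank C_0 − rank ∂_1 = 5 − 4 = 1, and the invariant factors of ∂_1 are all 1, so H_0 = Z.
  H_1: rank ker ∂_1 − rank ∂_2 = (10 − 4) − 5 = 1, and the invariant factors of ∂_2 are all 1, so H_1 = Z.
  H_2: rank ker ∂_2 − rank ∂_3 = (5 − 5) − 0 = 0, and there is no ∂_3, so H_2 = 0.

As a check, the Euler characteristic is 5 − 10 + 5 = 0, which agrees with 1 − 1 + 0 = 0.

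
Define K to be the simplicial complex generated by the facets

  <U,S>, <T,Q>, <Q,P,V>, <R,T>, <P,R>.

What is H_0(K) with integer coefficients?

H_0 ≅ Z^2.

Order the vertices as P < Q < R < S < T < U < V. Listing each simplex with vertices in this order, K has dimension 2 with simplices:

  0-simplices (7): P, Q, R, S, T, U, V
  1-simplices (7): PQ, PR, PV, QT, QV, RT, SU
  2-simplices (1): PQV

giving chain groups C_0 ≅ Z^7, C_1 ≅ Z^7, C_2 ≅ Z^1.

Boundary ∂_1: C_1 → C_0 sends each edge [p,q] (with p < q) to q − p. For instance
  ∂PQ = Q − P.
The resulting 7×7 matrix has rank 5, and its Smith normal form has invariant factors (1,1,1,1,1).

The boundary map ∂_2: C_2 → C_1 acts by ∂[p,q,r] = [q,r] − [p,r] + [p,q]. For instance
  ∂PQV = QV − PV + PQ.
This gives a 7×1 integer matrix of rank 1; reducing to Smith normal form yields diagonal entries (1).

From H_k ≅ ker(∂_k) / im(∂_{k+1}) we obtain:

  H_0: rank C_0 − rank ∂_1 = 7 − 5 = 2, and the invariant factors of ∂_1 are all 1, so H_0 = Z^2.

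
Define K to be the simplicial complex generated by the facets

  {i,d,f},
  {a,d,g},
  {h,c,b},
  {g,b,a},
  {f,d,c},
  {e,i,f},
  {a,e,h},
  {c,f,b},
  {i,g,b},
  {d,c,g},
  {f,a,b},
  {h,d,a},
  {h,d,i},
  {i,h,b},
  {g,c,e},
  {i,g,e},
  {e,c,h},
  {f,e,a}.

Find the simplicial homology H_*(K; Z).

K has 9 vertices, 27 edges, 18 triangles.
rank ∂_0 = 0, rank ∂_1 = 8 ⇒ b_0 = 9 − 0 − 8 = 1; all invariant factors of ∂_1 are 1 so no torsion. So H_0 = Z.
rank ∂_1 = 8, rank ∂_2 = 17 ⇒ b_1 = 27 − 8 − 17 = 2; all invariant factors of ∂_2 are 1 so no torsion. So H_1 = Z^2.
rank ∂_2 = 17, rank ∂_3 = 0 ⇒ b_2 = 18 − 17 − 0 = 1. So H_2 = Z.

H_0 = Z,  H_1 = Z^2,  H_2 = Z.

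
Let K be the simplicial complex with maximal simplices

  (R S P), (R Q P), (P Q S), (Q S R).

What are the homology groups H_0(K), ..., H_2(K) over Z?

H_0 ≅ Z,  H_1 = 0,  H_2 ≅ Z.

K has 4 vertices, 6 edges, 4 triangles.
rank ∂_0 = 0, rank ∂_1 = 3 ⇒ b_0 = 4 − 0 − 3 = 1; all invariant factors of ∂_1 are 1 so no torsion. So H_0 = Z.
rank ∂_1 = 3, rank ∂_2 = 3 ⇒ b_1 = 6 − 3 − 3 = 0; all invariant factors of ∂_2 are 1 so no torsion. So H_1 = 0.
rank ∂_2 = 3, rank ∂_3 = 0 ⇒ b_2 = 4 − 3 − 0 = 1. So H_2 = Z.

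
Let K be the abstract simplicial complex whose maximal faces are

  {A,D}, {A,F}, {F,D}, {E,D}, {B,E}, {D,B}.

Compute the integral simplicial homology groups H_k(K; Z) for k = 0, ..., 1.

H_0 = Z,  H_1 = Z^2.

We work with the vertex ordering A < B < D < E < F. The simplices of K, each written with vertices in increasing order, are:

  0-simplices (5): A, B, D, E, F
  1-simplices (6): AD, AF, BD, BE, DE, DF

so the chain groups are C_0 ≅ Z^5, C_1 ≅ Z^6.

∂_1: C_1 → C_0 maps an edge to its endpoints' difference, ∂[p,q] = q − p.
The 5×6 boundary matrix has rank 4 and Smith normal form diag(1,1,1,1).

Now H_k = ker ∂_k / im ∂_{k+1}, so:

  H_0: rank C_0 − rank ∂_1 = 5 − 4 = 1, and the invariant factors of ∂_1 are all 1, so H_0 = Z.
  H_1: rank ker ∂_1 − rank ∂_2 = (6 − 4) − 0 = 2, and there is no ∂_2, so H_1 = Z^2.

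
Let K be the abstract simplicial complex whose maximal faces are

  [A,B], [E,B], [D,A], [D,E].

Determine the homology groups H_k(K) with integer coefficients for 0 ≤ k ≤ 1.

H_0 ≅ Z,  H_1 ≅ Z.

We work with the vertex ordering A < B < D < E. The simplices of K, each written with vertices in increasing order, are:

  0-simplices (4): A, B, D, E
  1-simplices (4): AB, AD, BE, DE

Hence C_0 ≅ Z^4, C_1 ≅ Z^4.

The boundary map ∂_1: C_1 → C_0 maps an edge to its endpoints' difference, ∂[p,q] = q − p. For instance
  ∂DE = E − D.
This gives a 4×4 integer matrix of rank 3; reducing to Smith normal form yields diagonal entries (1,1,1).

Now H_k = ker ∂_k / im ∂_{k+1}, so:

  H_0: rank C_0 − rank ∂_1 = 4 − 3 = 1, and the invariant factors of ∂_1 are all 1, so H_0 = Z.
  H_1: rank ker ∂_1 − rank ∂_2 = (4 − 3) − 0 = 1, and there is no ∂_2, so H_1 = Z.

(K is a triangulation of the circle S^1.)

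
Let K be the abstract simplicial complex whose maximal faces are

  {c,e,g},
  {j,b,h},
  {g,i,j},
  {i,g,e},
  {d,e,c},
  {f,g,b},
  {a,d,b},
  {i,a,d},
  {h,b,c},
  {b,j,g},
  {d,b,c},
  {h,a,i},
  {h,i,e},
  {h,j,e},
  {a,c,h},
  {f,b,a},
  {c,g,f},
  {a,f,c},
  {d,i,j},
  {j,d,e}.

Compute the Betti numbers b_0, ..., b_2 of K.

Order the vertices as a < b < c < d < e < f < g < h < i < j. Listing each simplex with vertices in this order, K has dimension 2 with simplices:

  0-simplices (10): a, b, c, d, e, f, g, h, i, j
  1-simplices (30): ab, ac, ad, af, ah, ai, bc, bd, bf, bg, bh, bj, cd, ce, cf, cg, ch, de, di, dj, eg, eh, ei, ej, fg, gi, gj, hi, hj, ij
  2-simplices (20): abd, abf, acf, ach, adi, ahi, bcd, bch, bfg, bgj, bhj, cde, ceg, cfg, dej, dij, egi, ehi, ehj, gij

so the chain groups are C_0 ≅ Z^10, C_1 ≅ Z^30, C_2 ≅ Z^20.

The boundary map ∂_1: C_1 → C_0 sends each edge [p,q] (with p < q) to q − p. For instance
  ∂de = e − d.
This gives a 10×30 integer matrix of rank 9; reducing to Smith normal form yields diagonal entries (1,1,1,1,1,1,1,1,1).

∂_2: C_2 → C_1 acts by ∂[p,q,r] = [q,r] − [p,r] + [p,q]. For instance
  ∂abd = bd − ad + ab,
  ∂dej = ej − dj + de.
The 30×20 boundary matrix has rank 20 and Smith normal form diag(1,1,1,1,1,1,1,1,1,1,1,1,1,1,1,1,1,1,1,2).

From H_k ≅ ker(∂_k) / im(∂_{k+1}) we obtain:

  H_0: rank C_0 − rank ∂_1 = 10 − 9 = 1, and the invariant factors of ∂_1 are all 1, so H_0 = Z.
  H_1: rank ker ∂_1 − rank ∂_2 = (30 − 9) − 20 = 1, and ∂_2 has invariant factor 2 > 1, so H_1 = Z ⊕ Z/2.
  H_2: rank ker ∂_2 − rank ∂_3 = (20 − 20) − 0 = 0, and there is no ∂_3, so H_2 = 0.

As a check, the Euler characteristic is 10 − 30 + 20 = 0, which agrees with 1 − 1 + 0 = 0.

Hence the Betti numbers are b_0 = 1, b_1 = 1, b_2 = 0.

b_0 = 1, b_1 = 1, b_2 = 0.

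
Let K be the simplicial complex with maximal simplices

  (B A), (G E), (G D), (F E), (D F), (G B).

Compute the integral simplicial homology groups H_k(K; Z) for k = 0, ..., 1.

H_0 = Z,  H_1 = Z.

We work with the vertex ordering A < B < D < E < F < G. The simplices of K, each written with vertices in increasing order, are:

  0-simplices (6): A, B, D, E, F, G
  1-simplices (6): AB, BG, DF, DG, EF, EG

Hence C_0 ≅ Z^6, C_1 ≅ Z^6.

Boundary ∂_1: C_1 → C_0 is given by ∂[p,q] = [q] − [p].
As a 6×6 matrix over Z this has rank 5, with invariant factors (1,1,1,1,1).

Computing H_k = (kernel of ∂_k) / (image of ∂_{k+1}):

  H_0: rank C_0 − rank ∂_1 = 6 − 5 = 1, and the invariant factors of ∂_1 are all 1, so H_0 ≅ Z.
  H_1: rank ker ∂_1 − rank ∂_2 = (6 − 5) − 0 = 1, and there is no ∂_2, so H_1 ≅ Z.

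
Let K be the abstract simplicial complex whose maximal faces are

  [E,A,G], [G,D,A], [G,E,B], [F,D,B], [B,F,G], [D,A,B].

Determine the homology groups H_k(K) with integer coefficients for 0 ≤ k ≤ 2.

Take the total order A < B < D < E < F < G on the vertex set. Then K (dimension 2) consists of the simplices:

  0-simplices (6): A, B, D, E, F, G
  1-simplices (12): AB, AD, AE, AG, BD, BE, BF, BG, DF, DG, EG, FG
  2-simplices (6): ABD, ADG, AEG, BDF, BEG, BFG

Hence C_0 ≅ Z^6, C_1 ≅ Z^12, C_2 ≅ Z^6.

∂_1: C_1 → C_0 is given by ∂[p,q] = [q] − [p].
The 6×12 boundary matrix has rank 5 and Smith normal form diag(1,1,1,1,1).

∂_2: C_2 → C_1 sends each 2-simplex [p,q,r] to [q,r] − [p,r] + [p,q]. For instance
  ∂ABD = BD − AD + AB,
  ∂BFG = FG − BG + BF.
The resulting 12×6 matrix has rank 6, and its Smith normal form has invariant factors (1,1,1,1,1,1).

Computing H_k = (kernel of ∂_k) / (image of ∂_{k+1}):

  H_0: rank C_0 − rank ∂_1 = 6 − 5 = 1, and the invariant factors of ∂_1 are all 1, so H_0 ≅ Z.
  H_1: rank ker ∂_1 − rank ∂_2 = (12 − 5) − 6 = 1, and the invariant factors of ∂_2 are all 1, so H_1 ≅ Z.
  H_2: rank ker ∂_2 − rank ∂_3 = (6 − 6) − 0 = 0, and there is no ∂_3, so H_2 ≅ 0.

As a check, the Euler characteristic is 6 − 12 + 6 = 0, which agrees with 1 − 1 + 0 = 0.

H_0 ≅ Z,  H_1 ≅ Z,  H_2 = 0.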